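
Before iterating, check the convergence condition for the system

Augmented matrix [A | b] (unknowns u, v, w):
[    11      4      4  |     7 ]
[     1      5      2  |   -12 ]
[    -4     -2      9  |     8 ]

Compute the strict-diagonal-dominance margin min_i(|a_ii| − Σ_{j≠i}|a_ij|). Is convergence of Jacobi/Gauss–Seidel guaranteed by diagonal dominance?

2

row 1: |11| − (4+4) = 3
row 2: |5| − (1+2) = 2
row 3: |9| − (4+2) = 3
minimum over rows = 2 → strictly diagonally dominant (convergence guaranteed)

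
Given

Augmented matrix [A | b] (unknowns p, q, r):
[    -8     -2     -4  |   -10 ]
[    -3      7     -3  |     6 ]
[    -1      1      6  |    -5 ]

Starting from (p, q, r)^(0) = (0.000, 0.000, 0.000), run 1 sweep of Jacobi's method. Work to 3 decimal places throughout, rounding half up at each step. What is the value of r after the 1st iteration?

-0.833

Iteration 1:
  p = (-10 - (-2)·0.000 - (-4)·0.000) / (-8) = 1.250
  q = (6 - (-3)·0.000 - (-3)·0.000) / (7) = 0.857
  r = (-5 - (-1)·0.000 - (1)·0.000) / (6) = -0.833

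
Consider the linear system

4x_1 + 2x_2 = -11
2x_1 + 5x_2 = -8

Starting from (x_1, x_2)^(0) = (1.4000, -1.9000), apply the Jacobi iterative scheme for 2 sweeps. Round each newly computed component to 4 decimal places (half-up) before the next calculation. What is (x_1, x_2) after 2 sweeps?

(-1.6700, -0.8800)

Iteration 1:
  x_1 = (-11 - (2)·-1.9000) / (4) = -1.8000
  x_2 = (-8 - (2)·1.4000) / (5) = -2.1600
Iteration 2:
  x_1 = (-11 - (2)·-2.1600) / (4) = -1.6700
  x_2 = (-8 - (2)·-1.8000) / (5) = -0.8800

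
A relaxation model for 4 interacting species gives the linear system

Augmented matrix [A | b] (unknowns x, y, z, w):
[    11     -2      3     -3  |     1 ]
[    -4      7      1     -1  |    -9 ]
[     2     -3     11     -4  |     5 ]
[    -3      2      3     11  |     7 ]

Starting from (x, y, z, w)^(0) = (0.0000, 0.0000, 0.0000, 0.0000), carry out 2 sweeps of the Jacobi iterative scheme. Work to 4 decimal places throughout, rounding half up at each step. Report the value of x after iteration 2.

-0.0932

Iteration 1:
  x = (1 - (-2)·0.0000 - (3)·0.0000 - (-3)·0.0000) / (11) = 0.0909
  y = (-9 - (-4)·0.0000 - (1)·0.0000 - (-1)·0.0000) / (7) = -1.2857
  z = (5 - (2)·0.0000 - (-3)·0.0000 - (-4)·0.0000) / (11) = 0.4545
  w = (7 - (-3)·0.0000 - (2)·0.0000 - (3)·0.0000) / (11) = 0.6364
Iteration 2:
  x = (1 - (-2)·-1.2857 - (3)·0.4545 - (-3)·0.6364) / (11) = -0.0932
  y = (-9 - (-4)·0.0909 - (1)·0.4545 - (-1)·0.6364) / (7) = -1.2078
  z = (5 - (2)·0.0909 - (-3)·-1.2857 - (-4)·0.6364) / (11) = 0.3188
  w = (7 - (-3)·0.0909 - (2)·-1.2857 - (3)·0.4545) / (11) = 0.7710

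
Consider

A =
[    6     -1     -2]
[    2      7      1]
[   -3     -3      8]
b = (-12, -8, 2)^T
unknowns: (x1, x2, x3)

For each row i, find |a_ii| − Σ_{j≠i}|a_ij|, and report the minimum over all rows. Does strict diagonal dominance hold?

2

row 1: |6| − (1+2) = 3
row 2: |7| − (2+1) = 4
row 3: |8| − (3+3) = 2
minimum over rows = 2 → strictly diagonally dominant (convergence guaranteed)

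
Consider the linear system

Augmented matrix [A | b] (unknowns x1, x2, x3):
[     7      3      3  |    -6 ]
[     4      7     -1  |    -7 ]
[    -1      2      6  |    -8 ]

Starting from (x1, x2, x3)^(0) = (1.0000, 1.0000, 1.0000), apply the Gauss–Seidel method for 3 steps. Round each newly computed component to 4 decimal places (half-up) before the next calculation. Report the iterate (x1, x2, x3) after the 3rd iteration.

(0.0495, -1.1700, -0.9351)

Iteration 1:
  x1 = (-6 - (3)·1.0000 - (3)·1.0000) / (7) = -1.7143
  x2 = (-7 - (4)·-1.7143 - (-1)·1.0000) / (7) = 0.1225
  x3 = (-8 - (-1)·-1.7143 - (2)·0.1225) / (6) = -1.6599
Iteration 2:
  x1 = (-6 - (3)·0.1225 - (3)·-1.6599) / (7) = -0.1983
  x2 = (-7 - (4)·-0.1983 - (-1)·-1.6599) / (7) = -1.1238
  x3 = (-8 - (-1)·-0.1983 - (2)·-1.1238) / (6) = -0.9918
Iteration 3:
  x1 = (-6 - (3)·-1.1238 - (3)·-0.9918) / (7) = 0.0495
  x2 = (-7 - (4)·0.0495 - (-1)·-0.9918) / (7) = -1.1700
  x3 = (-8 - (-1)·0.0495 - (2)·-1.1700) / (6) = -0.9351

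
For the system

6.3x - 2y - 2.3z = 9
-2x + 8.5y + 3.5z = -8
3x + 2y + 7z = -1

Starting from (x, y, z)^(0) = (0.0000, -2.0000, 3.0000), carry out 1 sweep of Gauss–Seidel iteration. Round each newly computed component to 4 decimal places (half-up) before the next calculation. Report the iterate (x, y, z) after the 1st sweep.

(1.8889, -1.7320, -0.4575)

Iteration 1:
  x = (9 - (-2)·-2.0000 - (-2.3)·3.0000) / (6.3) = 1.8889
  y = (-8 - (-2)·1.8889 - (3.5)·3.0000) / (8.5) = -1.7320
  z = (-1 - (3)·1.8889 - (2)·-1.7320) / (7) = -0.4575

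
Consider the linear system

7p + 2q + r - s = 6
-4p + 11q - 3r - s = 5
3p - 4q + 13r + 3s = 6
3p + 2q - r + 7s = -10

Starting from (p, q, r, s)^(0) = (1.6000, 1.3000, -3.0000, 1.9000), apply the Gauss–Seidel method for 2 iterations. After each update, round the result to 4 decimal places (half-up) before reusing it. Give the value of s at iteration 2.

Iteration 1:
  p = (6 - (2)·1.3000 - (1)·-3.0000 - (-1)·1.9000) / (7) = 1.1857
  q = (5 - (-4)·1.1857 - (-3)·-3.0000 - (-1)·1.9000) / (11) = 0.2403
  r = (6 - (3)·1.1857 - (-4)·0.2403 - (3)·1.9000) / (13) = -0.1766
  s = (-10 - (3)·1.1857 - (2)·0.2403 - (-1)·-0.1766) / (7) = -2.0306
Iteration 2:
  p = (6 - (2)·0.2403 - (1)·-0.1766 - (-1)·-2.0306) / (7) = 0.5236
  q = (5 - (-4)·0.5236 - (-3)·-0.1766 - (-1)·-2.0306) / (11) = 0.4122
  r = (6 - (3)·0.5236 - (-4)·0.4122 - (3)·-2.0306) / (13) = 0.9361
  s = (-10 - (3)·0.5236 - (2)·0.4122 - (-1)·0.9361) / (7) = -1.6370

-1.6370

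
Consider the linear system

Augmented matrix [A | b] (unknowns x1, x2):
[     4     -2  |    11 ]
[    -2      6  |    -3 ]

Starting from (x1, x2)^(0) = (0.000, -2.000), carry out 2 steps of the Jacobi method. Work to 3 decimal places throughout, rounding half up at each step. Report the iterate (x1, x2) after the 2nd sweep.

(2.500, 0.083)

Iteration 1:
  x1 = (11 - (-2)·-2.000) / (4) = 1.750
  x2 = (-3 - (-2)·0.000) / (6) = -0.500
Iteration 2:
  x1 = (11 - (-2)·-0.500) / (4) = 2.500
  x2 = (-3 - (-2)·1.750) / (6) = 0.083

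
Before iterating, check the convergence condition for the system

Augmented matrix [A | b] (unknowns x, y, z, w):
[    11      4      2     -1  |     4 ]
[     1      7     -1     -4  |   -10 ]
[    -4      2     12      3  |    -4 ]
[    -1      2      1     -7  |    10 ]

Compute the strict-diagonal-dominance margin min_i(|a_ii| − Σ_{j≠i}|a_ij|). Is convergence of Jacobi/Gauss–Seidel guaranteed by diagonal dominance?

row 1: |11| − (4+2+1) = 4
row 2: |7| − (1+1+4) = 1
row 3: |12| − (4+2+3) = 3
row 4: |-7| − (1+2+1) = 3
minimum over rows = 1 → strictly diagonally dominant (convergence guaranteed)

1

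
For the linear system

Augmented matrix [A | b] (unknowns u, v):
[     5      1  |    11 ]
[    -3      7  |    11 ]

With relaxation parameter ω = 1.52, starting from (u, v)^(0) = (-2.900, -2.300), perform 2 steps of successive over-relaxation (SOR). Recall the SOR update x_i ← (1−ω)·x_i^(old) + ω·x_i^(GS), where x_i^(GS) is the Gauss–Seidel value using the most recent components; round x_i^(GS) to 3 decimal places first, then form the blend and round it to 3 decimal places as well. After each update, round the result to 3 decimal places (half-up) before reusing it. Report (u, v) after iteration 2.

Iteration 1:
  u: GS value = (11 - (1)·-2.300) / (5) = 2.660;  u ← (1−ω)·-2.900 + ω·2.660 = 5.551
  v: GS value = (11 - (-3)·5.551) / (7) = 3.950;  v ← (1−ω)·-2.300 + ω·3.950 = 7.200
Iteration 2:
  u: GS value = (11 - (1)·7.200) / (5) = 0.760;  u ← (1−ω)·5.551 + ω·0.760 = -1.731
  v: GS value = (11 - (-3)·-1.731) / (7) = 0.830;  v ← (1−ω)·7.200 + ω·0.830 = -2.482

(-1.731, -2.482)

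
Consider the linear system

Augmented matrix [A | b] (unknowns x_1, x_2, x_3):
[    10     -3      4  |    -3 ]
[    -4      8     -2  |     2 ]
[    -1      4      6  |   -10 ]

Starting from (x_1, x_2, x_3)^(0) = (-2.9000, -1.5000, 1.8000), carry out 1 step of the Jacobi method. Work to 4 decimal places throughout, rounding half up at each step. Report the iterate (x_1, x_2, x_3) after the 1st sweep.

Iteration 1:
  x_1 = (-3 - (-3)·-1.5000 - (4)·1.8000) / (10) = -1.4700
  x_2 = (2 - (-4)·-2.9000 - (-2)·1.8000) / (8) = -0.7500
  x_3 = (-10 - (-1)·-2.9000 - (4)·-1.5000) / (6) = -1.1500

(-1.4700, -0.7500, -1.1500)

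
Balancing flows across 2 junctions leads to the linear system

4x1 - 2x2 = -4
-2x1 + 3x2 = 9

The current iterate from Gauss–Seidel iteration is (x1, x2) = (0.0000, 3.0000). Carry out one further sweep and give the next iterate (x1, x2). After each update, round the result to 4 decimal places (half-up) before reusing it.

(0.5000, 3.3333)

One sweep:
  x1 = (-4 - (-2)·3.0000) / (4) = 0.5000
  x2 = (9 - (-2)·0.5000) / (3) = 3.3333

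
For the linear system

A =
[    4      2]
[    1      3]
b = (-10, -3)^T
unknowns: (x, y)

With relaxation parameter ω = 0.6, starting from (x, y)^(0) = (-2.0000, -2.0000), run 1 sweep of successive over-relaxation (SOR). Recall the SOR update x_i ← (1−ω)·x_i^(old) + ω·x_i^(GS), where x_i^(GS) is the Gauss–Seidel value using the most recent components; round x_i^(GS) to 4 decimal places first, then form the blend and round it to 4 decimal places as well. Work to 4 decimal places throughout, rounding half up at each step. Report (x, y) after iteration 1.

Iteration 1:
  x: GS value = (-10 - (2)·-2.0000) / (4) = -1.5000;  x ← (1−ω)·-2.0000 + ω·-1.5000 = -1.7000
  y: GS value = (-3 - (1)·-1.7000) / (3) = -0.4333;  y ← (1−ω)·-2.0000 + ω·-0.4333 = -1.0600

(-1.7000, -1.0600)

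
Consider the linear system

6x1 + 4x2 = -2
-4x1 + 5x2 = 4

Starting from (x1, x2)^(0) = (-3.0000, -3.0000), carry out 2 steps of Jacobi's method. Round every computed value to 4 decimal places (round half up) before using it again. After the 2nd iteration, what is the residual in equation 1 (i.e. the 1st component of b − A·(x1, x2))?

Iteration 1:
  x1 = (-2 - (4)·-3.0000) / (6) = 1.6667
  x2 = (4 - (-4)·-3.0000) / (5) = -1.6000
Iteration 2:
  x1 = (-2 - (4)·-1.6000) / (6) = 0.7333
  x2 = (4 - (-4)·1.6667) / (5) = 2.1334
Residual b − A·x = (-14.9334, -3.7338)

-14.9334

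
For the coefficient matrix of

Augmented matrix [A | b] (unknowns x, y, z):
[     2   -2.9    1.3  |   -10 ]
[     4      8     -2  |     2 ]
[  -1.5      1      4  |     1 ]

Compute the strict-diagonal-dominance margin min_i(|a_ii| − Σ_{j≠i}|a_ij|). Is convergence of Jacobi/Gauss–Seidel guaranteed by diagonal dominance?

-2.2

row 1: |2| − (2.9+1.3) = -2.2
row 2: |8| − (4+2) = 2
row 3: |4| − (1.5+1) = 1.5
minimum over rows = -2.2 → not strictly diagonally dominant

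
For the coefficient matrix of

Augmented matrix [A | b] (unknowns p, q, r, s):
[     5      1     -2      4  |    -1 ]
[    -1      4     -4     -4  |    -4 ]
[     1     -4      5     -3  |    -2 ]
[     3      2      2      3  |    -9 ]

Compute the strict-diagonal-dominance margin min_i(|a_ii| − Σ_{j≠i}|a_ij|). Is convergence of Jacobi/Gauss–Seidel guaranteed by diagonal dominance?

row 1: |5| − (1+2+4) = -2
row 2: |4| − (1+4+4) = -5
row 3: |5| − (1+4+3) = -3
row 4: |3| − (3+2+2) = -4
minimum over rows = -5 → not strictly diagonally dominant

-5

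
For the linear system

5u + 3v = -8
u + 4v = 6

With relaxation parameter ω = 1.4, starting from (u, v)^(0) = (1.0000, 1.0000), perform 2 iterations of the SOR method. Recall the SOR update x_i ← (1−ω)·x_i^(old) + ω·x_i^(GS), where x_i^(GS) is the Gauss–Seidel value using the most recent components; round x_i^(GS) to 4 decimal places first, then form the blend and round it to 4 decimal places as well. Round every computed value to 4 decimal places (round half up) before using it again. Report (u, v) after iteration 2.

Iteration 1:
  u: GS value = (-8 - (3)·1.0000) / (5) = -2.2000;  u ← (1−ω)·1.0000 + ω·-2.2000 = -3.4800
  v: GS value = (6 - (1)·-3.4800) / (4) = 2.3700;  v ← (1−ω)·1.0000 + ω·2.3700 = 2.9180
Iteration 2:
  u: GS value = (-8 - (3)·2.9180) / (5) = -3.3508;  u ← (1−ω)·-3.4800 + ω·-3.3508 = -3.2991
  v: GS value = (6 - (1)·-3.2991) / (4) = 2.3248;  v ← (1−ω)·2.9180 + ω·2.3248 = 2.0875

(-3.2991, 2.0875)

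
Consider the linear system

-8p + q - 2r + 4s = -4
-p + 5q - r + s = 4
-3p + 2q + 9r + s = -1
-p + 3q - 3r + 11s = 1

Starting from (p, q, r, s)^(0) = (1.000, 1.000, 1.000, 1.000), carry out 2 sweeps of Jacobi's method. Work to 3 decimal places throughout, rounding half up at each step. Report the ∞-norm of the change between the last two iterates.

0.315

Iteration 1:
  p = (-4 - (1)·1.000 - (-2)·1.000 - (4)·1.000) / (-8) = 0.875
  q = (4 - (-1)·1.000 - (-1)·1.000 - (1)·1.000) / (5) = 1.000
  r = (-1 - (-3)·1.000 - (2)·1.000 - (1)·1.000) / (9) = -0.111
  s = (1 - (-1)·1.000 - (3)·1.000 - (-3)·1.000) / (11) = 0.182
Iteration 2:
  p = (-4 - (1)·1.000 - (-2)·-0.111 - (4)·0.182) / (-8) = 0.744
  q = (4 - (-1)·0.875 - (-1)·-0.111 - (1)·0.182) / (5) = 0.916
  r = (-1 - (-3)·0.875 - (2)·1.000 - (1)·0.182) / (9) = -0.062
  s = (1 - (-1)·0.875 - (3)·1.000 - (-3)·-0.111) / (11) = -0.133
Change: (-0.131, -0.084, 0.049, -0.315) → max |·| = 0.315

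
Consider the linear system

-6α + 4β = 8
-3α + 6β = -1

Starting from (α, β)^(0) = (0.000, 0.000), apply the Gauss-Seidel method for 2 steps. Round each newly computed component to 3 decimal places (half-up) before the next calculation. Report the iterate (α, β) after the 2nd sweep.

Iteration 1:
  α = (8 - (4)·0.000) / (-6) = -1.333
  β = (-1 - (-3)·-1.333) / (6) = -0.833
Iteration 2:
  α = (8 - (4)·-0.833) / (-6) = -1.889
  β = (-1 - (-3)·-1.889) / (6) = -1.111

(-1.889, -1.111)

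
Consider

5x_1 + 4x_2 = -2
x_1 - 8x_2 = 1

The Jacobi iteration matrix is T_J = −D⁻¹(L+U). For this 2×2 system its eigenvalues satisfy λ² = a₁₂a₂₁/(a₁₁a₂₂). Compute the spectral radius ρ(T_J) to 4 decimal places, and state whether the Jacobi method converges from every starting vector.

a₁₂a₂₁/(a₁₁a₂₂) = (4)·(1) / ((5)·(-8)) = -0.100000
ρ = √|-0.100000| = √0.100000 = 0.3162
ρ < 1, so Jacobi converges

0.3162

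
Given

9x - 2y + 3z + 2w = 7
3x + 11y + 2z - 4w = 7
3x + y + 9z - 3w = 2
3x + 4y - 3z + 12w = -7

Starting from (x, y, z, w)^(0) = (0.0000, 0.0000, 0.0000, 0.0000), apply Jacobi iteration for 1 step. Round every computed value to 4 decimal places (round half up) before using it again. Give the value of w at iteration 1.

-0.5833

Iteration 1:
  x = (7 - (-2)·0.0000 - (3)·0.0000 - (2)·0.0000) / (9) = 0.7778
  y = (7 - (3)·0.0000 - (2)·0.0000 - (-4)·0.0000) / (11) = 0.6364
  z = (2 - (3)·0.0000 - (1)·0.0000 - (-3)·0.0000) / (9) = 0.2222
  w = (-7 - (3)·0.0000 - (4)·0.0000 - (-3)·0.0000) / (12) = -0.5833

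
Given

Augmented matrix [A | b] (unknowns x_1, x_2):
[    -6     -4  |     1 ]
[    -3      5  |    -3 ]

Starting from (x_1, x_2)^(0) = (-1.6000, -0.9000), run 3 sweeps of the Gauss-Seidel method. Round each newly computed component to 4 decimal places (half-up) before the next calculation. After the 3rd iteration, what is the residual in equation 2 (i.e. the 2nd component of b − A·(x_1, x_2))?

Iteration 1:
  x_1 = (1 - (-4)·-0.9000) / (-6) = 0.4333
  x_2 = (-3 - (-3)·0.4333) / (5) = -0.3400
Iteration 2:
  x_1 = (1 - (-4)·-0.3400) / (-6) = 0.0600
  x_2 = (-3 - (-3)·0.0600) / (5) = -0.5640
Iteration 3:
  x_1 = (1 - (-4)·-0.5640) / (-6) = 0.2093
  x_2 = (-3 - (-3)·0.2093) / (5) = -0.4744
Residual b − A·x = (0.3582, -0.0001)

-0.0001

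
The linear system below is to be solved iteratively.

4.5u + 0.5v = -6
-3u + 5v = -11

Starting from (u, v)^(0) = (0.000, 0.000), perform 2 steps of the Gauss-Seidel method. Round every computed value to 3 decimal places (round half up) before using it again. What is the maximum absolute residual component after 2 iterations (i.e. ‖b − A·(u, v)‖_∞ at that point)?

0.100

Iteration 1:
  u = (-6 - (0.5)·0.000) / (4.5) = -1.333
  v = (-11 - (-3)·-1.333) / (5) = -3.000
Iteration 2:
  u = (-6 - (0.5)·-3.000) / (4.5) = -1.000
  v = (-11 - (-3)·-1.000) / (5) = -2.800
Residual b − A·x = (-0.100, 0.000); ∞-norm = 0.100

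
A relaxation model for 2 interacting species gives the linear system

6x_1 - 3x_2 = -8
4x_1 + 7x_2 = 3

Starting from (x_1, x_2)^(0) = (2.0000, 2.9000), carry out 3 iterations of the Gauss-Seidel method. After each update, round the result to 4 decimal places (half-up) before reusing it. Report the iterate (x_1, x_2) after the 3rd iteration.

Iteration 1:
  x_1 = (-8 - (-3)·2.9000) / (6) = 0.1167
  x_2 = (3 - (4)·0.1167) / (7) = 0.3619
Iteration 2:
  x_1 = (-8 - (-3)·0.3619) / (6) = -1.1524
  x_2 = (3 - (4)·-1.1524) / (7) = 1.0871
Iteration 3:
  x_1 = (-8 - (-3)·1.0871) / (6) = -0.7898
  x_2 = (3 - (4)·-0.7898) / (7) = 0.8799

(-0.7898, 0.8799)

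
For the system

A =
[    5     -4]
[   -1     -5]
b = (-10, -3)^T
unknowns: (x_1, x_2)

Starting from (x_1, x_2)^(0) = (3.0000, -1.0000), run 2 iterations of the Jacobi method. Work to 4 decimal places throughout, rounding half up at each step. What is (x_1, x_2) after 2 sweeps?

(-2.0000, 1.1600)

Iteration 1:
  x_1 = (-10 - (-4)·-1.0000) / (5) = -2.8000
  x_2 = (-3 - (-1)·3.0000) / (-5) = 0.0000
Iteration 2:
  x_1 = (-10 - (-4)·0.0000) / (5) = -2.0000
  x_2 = (-3 - (-1)·-2.8000) / (-5) = 1.1600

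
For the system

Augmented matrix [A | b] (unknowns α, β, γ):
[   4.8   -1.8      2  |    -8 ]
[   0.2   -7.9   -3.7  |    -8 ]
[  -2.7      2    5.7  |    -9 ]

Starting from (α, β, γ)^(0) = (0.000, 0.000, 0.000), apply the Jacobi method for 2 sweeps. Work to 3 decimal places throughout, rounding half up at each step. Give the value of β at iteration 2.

1.710

Iteration 1:
  α = (-8 - (-1.8)·0.000 - (2)·0.000) / (4.8) = -1.667
  β = (-8 - (0.2)·0.000 - (-3.7)·0.000) / (-7.9) = 1.013
  γ = (-9 - (-2.7)·0.000 - (2)·0.000) / (5.7) = -1.579
Iteration 2:
  α = (-8 - (-1.8)·1.013 - (2)·-1.579) / (4.8) = -0.629
  β = (-8 - (0.2)·-1.667 - (-3.7)·-1.579) / (-7.9) = 1.710
  γ = (-9 - (-2.7)·-1.667 - (2)·1.013) / (5.7) = -2.724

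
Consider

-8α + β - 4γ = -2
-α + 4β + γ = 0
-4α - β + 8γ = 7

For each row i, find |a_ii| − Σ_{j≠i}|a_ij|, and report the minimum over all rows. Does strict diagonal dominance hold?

2

row 1: |-8| − (1+4) = 3
row 2: |4| − (1+1) = 2
row 3: |8| − (4+1) = 3
minimum over rows = 2 → strictly diagonally dominant (convergence guaranteed)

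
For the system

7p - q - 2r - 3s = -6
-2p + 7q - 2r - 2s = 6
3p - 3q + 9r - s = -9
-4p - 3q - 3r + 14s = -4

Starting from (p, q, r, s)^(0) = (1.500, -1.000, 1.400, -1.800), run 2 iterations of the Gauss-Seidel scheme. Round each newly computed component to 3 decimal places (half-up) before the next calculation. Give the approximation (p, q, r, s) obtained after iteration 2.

Iteration 1:
  p = (-6 - (-1)·-1.000 - (-2)·1.400 - (-3)·-1.800) / (7) = -1.371
  q = (6 - (-2)·-1.371 - (-2)·1.400 - (-2)·-1.800) / (7) = 0.351
  r = (-9 - (3)·-1.371 - (-3)·0.351 - (-1)·-1.800) / (9) = -0.626
  s = (-4 - (-4)·-1.371 - (-3)·0.351 - (-3)·-0.626) / (14) = -0.736
Iteration 2:
  p = (-6 - (-1)·0.351 - (-2)·-0.626 - (-3)·-0.736) / (7) = -1.301
  q = (6 - (-2)·-1.301 - (-2)·-0.626 - (-2)·-0.736) / (7) = 0.096
  r = (-9 - (3)·-1.301 - (-3)·0.096 - (-1)·-0.736) / (9) = -0.616
  s = (-4 - (-4)·-1.301 - (-3)·0.096 - (-3)·-0.616) / (14) = -0.769

(-1.301, 0.096, -0.616, -0.769)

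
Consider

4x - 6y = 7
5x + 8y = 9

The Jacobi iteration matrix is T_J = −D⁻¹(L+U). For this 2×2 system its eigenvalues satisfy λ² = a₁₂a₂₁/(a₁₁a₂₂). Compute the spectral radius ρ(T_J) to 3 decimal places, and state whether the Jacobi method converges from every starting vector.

a₁₂a₂₁/(a₁₁a₂₂) = (-6)·(5) / ((4)·(8)) = -0.937500
ρ = √|-0.937500| = √0.937500 = 0.968
ρ < 1, so Jacobi converges

0.968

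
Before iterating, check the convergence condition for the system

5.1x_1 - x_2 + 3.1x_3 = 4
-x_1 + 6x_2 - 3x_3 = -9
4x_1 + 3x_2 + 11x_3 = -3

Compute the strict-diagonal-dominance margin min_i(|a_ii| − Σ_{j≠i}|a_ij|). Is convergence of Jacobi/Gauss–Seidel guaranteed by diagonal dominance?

row 1: |5.1| − (1+3.1) = 1
row 2: |6| − (1+3) = 2
row 3: |11| − (4+3) = 4
minimum over rows = 1 → strictly diagonally dominant (convergence guaranteed)

1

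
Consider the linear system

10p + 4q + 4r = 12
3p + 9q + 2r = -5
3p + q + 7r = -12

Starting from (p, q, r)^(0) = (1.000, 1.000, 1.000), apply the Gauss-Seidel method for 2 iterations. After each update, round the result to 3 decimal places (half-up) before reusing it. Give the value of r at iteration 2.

Iteration 1:
  p = (12 - (4)·1.000 - (4)·1.000) / (10) = 0.400
  q = (-5 - (3)·0.400 - (2)·1.000) / (9) = -0.911
  r = (-12 - (3)·0.400 - (1)·-0.911) / (7) = -1.756
Iteration 2:
  p = (12 - (4)·-0.911 - (4)·-1.756) / (10) = 2.267
  q = (-5 - (3)·2.267 - (2)·-1.756) / (9) = -0.921
  r = (-12 - (3)·2.267 - (1)·-0.921) / (7) = -2.554

-2.554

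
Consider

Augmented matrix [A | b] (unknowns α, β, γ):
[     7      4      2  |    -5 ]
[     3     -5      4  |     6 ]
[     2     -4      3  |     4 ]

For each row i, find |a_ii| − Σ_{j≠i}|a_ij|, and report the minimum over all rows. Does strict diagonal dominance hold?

-3

row 1: |7| − (4+2) = 1
row 2: |-5| − (3+4) = -2
row 3: |3| − (2+4) = -3
minimum over rows = -3 → not strictly diagonally dominant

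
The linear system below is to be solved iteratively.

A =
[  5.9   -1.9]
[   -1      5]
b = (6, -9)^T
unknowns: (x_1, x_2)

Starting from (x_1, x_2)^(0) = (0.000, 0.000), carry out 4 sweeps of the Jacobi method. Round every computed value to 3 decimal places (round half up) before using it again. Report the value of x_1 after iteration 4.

Iteration 1:
  x_1 = (6 - (-1.9)·0.000) / (5.9) = 1.017
  x_2 = (-9 - (-1)·0.000) / (5) = -1.800
Iteration 2:
  x_1 = (6 - (-1.9)·-1.800) / (5.9) = 0.437
  x_2 = (-9 - (-1)·1.017) / (5) = -1.597
Iteration 3:
  x_1 = (6 - (-1.9)·-1.597) / (5.9) = 0.503
  x_2 = (-9 - (-1)·0.437) / (5) = -1.713
Iteration 4:
  x_1 = (6 - (-1.9)·-1.713) / (5.9) = 0.465
  x_2 = (-9 - (-1)·0.503) / (5) = -1.699

0.465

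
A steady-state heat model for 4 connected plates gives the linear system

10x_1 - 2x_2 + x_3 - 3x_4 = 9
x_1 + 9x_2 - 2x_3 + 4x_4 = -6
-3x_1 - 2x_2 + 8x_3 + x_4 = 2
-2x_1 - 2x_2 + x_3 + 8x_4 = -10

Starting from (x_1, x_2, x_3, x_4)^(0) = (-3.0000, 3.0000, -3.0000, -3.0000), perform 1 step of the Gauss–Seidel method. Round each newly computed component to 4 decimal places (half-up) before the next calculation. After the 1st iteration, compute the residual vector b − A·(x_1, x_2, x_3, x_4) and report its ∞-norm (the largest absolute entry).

4.6391

Iteration 1:
  x_1 = (9 - (-2)·3.0000 - (1)·-3.0000 - (-3)·-3.0000) / (10) = 0.9000
  x_2 = (-6 - (1)·0.9000 - (-2)·-3.0000 - (4)·-3.0000) / (9) = -0.1000
  x_3 = (2 - (-3)·0.9000 - (-2)·-0.1000 - (1)·-3.0000) / (8) = 0.9375
  x_4 = (-10 - (-2)·0.9000 - (-2)·-0.1000 - (1)·0.9375) / (8) = -1.1672
Residual b − A·x = (-4.6391, 0.5438, -1.8328, 0.0001); ∞-norm = 4.6391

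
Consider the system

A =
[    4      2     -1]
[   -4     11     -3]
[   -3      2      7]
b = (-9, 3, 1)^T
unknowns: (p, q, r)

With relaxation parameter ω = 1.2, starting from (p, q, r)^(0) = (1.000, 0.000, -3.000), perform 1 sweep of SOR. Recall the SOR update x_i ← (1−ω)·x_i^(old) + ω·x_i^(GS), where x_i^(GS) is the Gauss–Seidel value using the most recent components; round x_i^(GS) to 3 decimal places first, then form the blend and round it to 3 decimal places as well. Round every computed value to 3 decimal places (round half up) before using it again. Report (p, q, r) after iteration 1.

(-3.800, -2.312, -0.390)

Iteration 1:
  p: GS value = (-9 - (2)·0.000 - (-1)·-3.000) / (4) = -3.000;  p ← (1−ω)·1.000 + ω·-3.000 = -3.800
  q: GS value = (3 - (-4)·-3.800 - (-3)·-3.000) / (11) = -1.927;  q ← (1−ω)·0.000 + ω·-1.927 = -2.312
  r: GS value = (1 - (-3)·-3.800 - (2)·-2.312) / (7) = -0.825;  r ← (1−ω)·-3.000 + ω·-0.825 = -0.390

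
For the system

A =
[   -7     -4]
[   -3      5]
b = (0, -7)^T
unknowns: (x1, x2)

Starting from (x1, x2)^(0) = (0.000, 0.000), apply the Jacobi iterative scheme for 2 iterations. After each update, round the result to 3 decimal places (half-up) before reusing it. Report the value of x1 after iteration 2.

0.800

Iteration 1:
  x1 = (0 - (-4)·0.000) / (-7) = 0.000
  x2 = (-7 - (-3)·0.000) / (5) = -1.400
Iteration 2:
  x1 = (0 - (-4)·-1.400) / (-7) = 0.800
  x2 = (-7 - (-3)·0.000) / (5) = -1.400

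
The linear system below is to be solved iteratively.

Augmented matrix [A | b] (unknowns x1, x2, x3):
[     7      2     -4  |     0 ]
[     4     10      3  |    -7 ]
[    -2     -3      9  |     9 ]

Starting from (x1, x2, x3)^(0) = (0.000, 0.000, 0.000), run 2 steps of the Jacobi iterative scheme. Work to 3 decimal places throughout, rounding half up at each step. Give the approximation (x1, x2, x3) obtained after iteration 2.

Iteration 1:
  x1 = (0 - (2)·0.000 - (-4)·0.000) / (7) = 0.000
  x2 = (-7 - (4)·0.000 - (3)·0.000) / (10) = -0.700
  x3 = (9 - (-2)·0.000 - (-3)·0.000) / (9) = 1.000
Iteration 2:
  x1 = (0 - (2)·-0.700 - (-4)·1.000) / (7) = 0.771
  x2 = (-7 - (4)·0.000 - (3)·1.000) / (10) = -1.000
  x3 = (9 - (-2)·0.000 - (-3)·-0.700) / (9) = 0.767

(0.771, -1.000, 0.767)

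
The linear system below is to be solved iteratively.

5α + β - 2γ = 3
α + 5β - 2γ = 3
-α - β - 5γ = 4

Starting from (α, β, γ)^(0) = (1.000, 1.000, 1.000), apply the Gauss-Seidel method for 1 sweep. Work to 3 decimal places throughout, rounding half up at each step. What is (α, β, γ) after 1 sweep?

Iteration 1:
  α = (3 - (1)·1.000 - (-2)·1.000) / (5) = 0.800
  β = (3 - (1)·0.800 - (-2)·1.000) / (5) = 0.840
  γ = (4 - (-1)·0.800 - (-1)·0.840) / (-5) = -1.128

(0.800, 0.840, -1.128)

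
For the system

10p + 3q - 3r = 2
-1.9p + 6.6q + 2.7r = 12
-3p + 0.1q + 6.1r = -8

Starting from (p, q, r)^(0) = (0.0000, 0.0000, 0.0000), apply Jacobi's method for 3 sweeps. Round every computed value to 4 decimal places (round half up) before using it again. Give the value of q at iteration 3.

2.1139

Iteration 1:
  p = (2 - (3)·0.0000 - (-3)·0.0000) / (10) = 0.2000
  q = (12 - (-1.9)·0.0000 - (2.7)·0.0000) / (6.6) = 1.8182
  r = (-8 - (-3)·0.0000 - (0.1)·0.0000) / (6.1) = -1.3115
Iteration 2:
  p = (2 - (3)·1.8182 - (-3)·-1.3115) / (10) = -0.7389
  q = (12 - (-1.9)·0.2000 - (2.7)·-1.3115) / (6.6) = 2.4123
  r = (-8 - (-3)·0.2000 - (0.1)·1.8182) / (6.1) = -1.2429
Iteration 3:
  p = (2 - (3)·2.4123 - (-3)·-1.2429) / (10) = -0.8966
  q = (12 - (-1.9)·-0.7389 - (2.7)·-1.2429) / (6.6) = 2.1139
  r = (-8 - (-3)·-0.7389 - (0.1)·2.4123) / (6.1) = -1.7144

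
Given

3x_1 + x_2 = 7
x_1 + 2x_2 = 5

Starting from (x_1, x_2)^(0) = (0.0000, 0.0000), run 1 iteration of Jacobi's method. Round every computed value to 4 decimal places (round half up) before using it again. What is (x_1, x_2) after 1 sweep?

Iteration 1:
  x_1 = (7 - (1)·0.0000) / (3) = 2.3333
  x_2 = (5 - (1)·0.0000) / (2) = 2.5000

(2.3333, 2.5000)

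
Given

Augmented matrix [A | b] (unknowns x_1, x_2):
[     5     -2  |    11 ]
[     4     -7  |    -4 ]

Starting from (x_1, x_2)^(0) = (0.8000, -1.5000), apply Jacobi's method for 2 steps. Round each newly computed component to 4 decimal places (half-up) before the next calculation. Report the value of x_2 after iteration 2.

1.4857

Iteration 1:
  x_1 = (11 - (-2)·-1.5000) / (5) = 1.6000
  x_2 = (-4 - (4)·0.8000) / (-7) = 1.0286
Iteration 2:
  x_1 = (11 - (-2)·1.0286) / (5) = 2.6114
  x_2 = (-4 - (4)·1.6000) / (-7) = 1.4857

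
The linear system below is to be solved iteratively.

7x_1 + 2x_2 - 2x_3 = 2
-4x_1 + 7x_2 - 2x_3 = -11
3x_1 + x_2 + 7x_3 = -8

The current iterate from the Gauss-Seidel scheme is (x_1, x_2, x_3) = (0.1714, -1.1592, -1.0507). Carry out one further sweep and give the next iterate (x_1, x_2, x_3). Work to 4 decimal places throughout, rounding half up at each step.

(0.3167, -1.6907, -1.0371)

One sweep:
  x_1 = (2 - (2)·-1.1592 - (-2)·-1.0507) / (7) = 0.3167
  x_2 = (-11 - (-4)·0.3167 - (-2)·-1.0507) / (7) = -1.6907
  x_3 = (-8 - (3)·0.3167 - (1)·-1.6907) / (7) = -1.0371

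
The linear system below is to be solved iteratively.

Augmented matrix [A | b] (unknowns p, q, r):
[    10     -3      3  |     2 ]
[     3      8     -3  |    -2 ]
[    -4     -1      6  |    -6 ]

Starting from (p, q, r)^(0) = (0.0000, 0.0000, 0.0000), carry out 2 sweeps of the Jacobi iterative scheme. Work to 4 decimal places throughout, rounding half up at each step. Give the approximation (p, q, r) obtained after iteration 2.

(0.4250, -0.7000, -0.9083)

Iteration 1:
  p = (2 - (-3)·0.0000 - (3)·0.0000) / (10) = 0.2000
  q = (-2 - (3)·0.0000 - (-3)·0.0000) / (8) = -0.2500
  r = (-6 - (-4)·0.0000 - (-1)·0.0000) / (6) = -1.0000
Iteration 2:
  p = (2 - (-3)·-0.2500 - (3)·-1.0000) / (10) = 0.4250
  q = (-2 - (3)·0.2000 - (-3)·-1.0000) / (8) = -0.7000
  r = (-6 - (-4)·0.2000 - (-1)·-0.2500) / (6) = -0.9083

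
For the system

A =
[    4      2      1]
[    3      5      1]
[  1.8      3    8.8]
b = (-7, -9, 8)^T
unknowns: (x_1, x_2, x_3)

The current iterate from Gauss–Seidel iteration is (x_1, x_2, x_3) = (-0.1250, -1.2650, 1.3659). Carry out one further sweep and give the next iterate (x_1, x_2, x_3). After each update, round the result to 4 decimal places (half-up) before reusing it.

(-1.4590, -1.1978, 1.6159)

One sweep:
  x_1 = (-7 - (2)·-1.2650 - (1)·1.3659) / (4) = -1.4590
  x_2 = (-9 - (3)·-1.4590 - (1)·1.3659) / (5) = -1.1978
  x_3 = (8 - (1.8)·-1.4590 - (3)·-1.1978) / (8.8) = 1.6159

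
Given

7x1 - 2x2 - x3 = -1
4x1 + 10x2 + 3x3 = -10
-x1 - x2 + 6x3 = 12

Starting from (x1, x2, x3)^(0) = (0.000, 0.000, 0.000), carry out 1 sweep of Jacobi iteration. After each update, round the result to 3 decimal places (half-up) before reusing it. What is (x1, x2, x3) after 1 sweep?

(-0.143, -1.000, 2.000)

Iteration 1:
  x1 = (-1 - (-2)·0.000 - (-1)·0.000) / (7) = -0.143
  x2 = (-10 - (4)·0.000 - (3)·0.000) / (10) = -1.000
  x3 = (12 - (-1)·0.000 - (-1)·0.000) / (6) = 2.000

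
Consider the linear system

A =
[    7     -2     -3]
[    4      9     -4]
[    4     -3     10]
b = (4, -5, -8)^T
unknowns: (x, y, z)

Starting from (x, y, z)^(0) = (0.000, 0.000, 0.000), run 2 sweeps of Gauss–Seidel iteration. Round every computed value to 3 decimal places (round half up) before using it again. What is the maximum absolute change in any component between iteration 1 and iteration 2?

Iteration 1:
  x = (4 - (-2)·0.000 - (-3)·0.000) / (7) = 0.571
  y = (-5 - (4)·0.571 - (-4)·0.000) / (9) = -0.809
  z = (-8 - (4)·0.571 - (-3)·-0.809) / (10) = -1.271
Iteration 2:
  x = (4 - (-2)·-0.809 - (-3)·-1.271) / (7) = -0.204
  y = (-5 - (4)·-0.204 - (-4)·-1.271) / (9) = -1.030
  z = (-8 - (4)·-0.204 - (-3)·-1.030) / (10) = -1.027
Change: (-0.775, -0.221, 0.244) → max |·| = 0.775

0.775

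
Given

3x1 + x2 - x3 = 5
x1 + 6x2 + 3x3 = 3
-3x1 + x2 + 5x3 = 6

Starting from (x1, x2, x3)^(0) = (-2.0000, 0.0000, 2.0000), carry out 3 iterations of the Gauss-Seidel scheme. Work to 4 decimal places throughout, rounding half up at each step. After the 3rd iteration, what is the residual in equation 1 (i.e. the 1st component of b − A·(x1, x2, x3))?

Iteration 1:
  x1 = (5 - (1)·0.0000 - (-1)·2.0000) / (3) = 2.3333
  x2 = (3 - (1)·2.3333 - (3)·2.0000) / (6) = -0.8889
  x3 = (6 - (-3)·2.3333 - (1)·-0.8889) / (5) = 2.7778
Iteration 2:
  x1 = (5 - (1)·-0.8889 - (-1)·2.7778) / (3) = 2.8889
  x2 = (3 - (1)·2.8889 - (3)·2.7778) / (6) = -1.3704
  x3 = (6 - (-3)·2.8889 - (1)·-1.3704) / (5) = 3.2074
Iteration 3:
  x1 = (5 - (1)·-1.3704 - (-1)·3.2074) / (3) = 3.1926
  x2 = (3 - (1)·3.1926 - (3)·3.2074) / (6) = -1.6358
  x3 = (6 - (-3)·3.1926 - (1)·-1.6358) / (5) = 3.4427
Residual b − A·x = (0.5007, -0.7059, 0.0001)

0.5007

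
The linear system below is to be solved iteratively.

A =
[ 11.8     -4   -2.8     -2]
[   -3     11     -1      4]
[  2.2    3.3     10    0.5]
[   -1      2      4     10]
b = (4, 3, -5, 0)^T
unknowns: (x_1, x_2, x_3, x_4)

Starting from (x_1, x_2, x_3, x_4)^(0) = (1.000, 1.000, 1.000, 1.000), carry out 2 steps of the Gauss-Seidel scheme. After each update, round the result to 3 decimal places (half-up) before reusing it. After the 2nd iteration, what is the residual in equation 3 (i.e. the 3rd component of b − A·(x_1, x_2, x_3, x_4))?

0.077

Iteration 1:
  x_1 = (4 - (-4)·1.000 - (-2.8)·1.000 - (-2)·1.000) / (11.8) = 1.085
  x_2 = (3 - (-3)·1.085 - (-1)·1.000 - (4)·1.000) / (11) = 0.296
  x_3 = (-5 - (2.2)·1.085 - (3.3)·0.296 - (0.5)·1.000) / (10) = -0.886
  x_4 = (0 - (-1)·1.085 - (2)·0.296 - (4)·-0.886) / (10) = 0.404
Iteration 2:
  x_1 = (4 - (-4)·0.296 - (-2.8)·-0.886 - (-2)·0.404) / (11.8) = 0.298
  x_2 = (3 - (-3)·0.298 - (-1)·-0.886 - (4)·0.404) / (11) = 0.127
  x_3 = (-5 - (2.2)·0.298 - (3.3)·0.127 - (0.5)·0.404) / (10) = -0.628
  x_4 = (0 - (-1)·0.298 - (2)·0.127 - (4)·-0.628) / (10) = 0.256
Residual b − A·x = (-0.255, 0.845, 0.077, -0.004)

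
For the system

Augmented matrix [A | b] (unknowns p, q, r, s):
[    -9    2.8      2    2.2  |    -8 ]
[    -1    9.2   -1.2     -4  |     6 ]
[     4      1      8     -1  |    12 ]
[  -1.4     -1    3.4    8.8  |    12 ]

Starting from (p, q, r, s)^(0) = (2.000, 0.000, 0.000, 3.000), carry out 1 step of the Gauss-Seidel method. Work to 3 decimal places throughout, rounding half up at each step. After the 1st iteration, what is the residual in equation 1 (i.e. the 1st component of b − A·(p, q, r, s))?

Iteration 1:
  p = (-8 - (2.8)·0.000 - (2)·0.000 - (2.2)·3.000) / (-9) = 1.622
  q = (6 - (-1)·1.622 - (-1.2)·0.000 - (-4)·3.000) / (9.2) = 2.133
  r = (12 - (4)·1.622 - (1)·2.133 - (-1)·3.000) / (8) = 0.797
  s = (12 - (-1.4)·1.622 - (-1)·2.133 - (3.4)·0.797) / (8.8) = 1.556
Residual b − A·x = (-4.392, -4.821, -1.441, 0.001)

-4.392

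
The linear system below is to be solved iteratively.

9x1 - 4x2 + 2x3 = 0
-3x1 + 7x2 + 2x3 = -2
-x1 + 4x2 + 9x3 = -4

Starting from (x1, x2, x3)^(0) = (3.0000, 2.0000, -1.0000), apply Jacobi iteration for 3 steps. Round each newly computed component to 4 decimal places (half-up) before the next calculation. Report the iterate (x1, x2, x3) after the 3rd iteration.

Iteration 1:
  x1 = (0 - (-4)·2.0000 - (2)·-1.0000) / (9) = 1.1111
  x2 = (-2 - (-3)·3.0000 - (2)·-1.0000) / (7) = 1.2857
  x3 = (-4 - (-1)·3.0000 - (4)·2.0000) / (9) = -1.0000
Iteration 2:
  x1 = (0 - (-4)·1.2857 - (2)·-1.0000) / (9) = 0.7936
  x2 = (-2 - (-3)·1.1111 - (2)·-1.0000) / (7) = 0.4762
  x3 = (-4 - (-1)·1.1111 - (4)·1.2857) / (9) = -0.8924
Iteration 3:
  x1 = (0 - (-4)·0.4762 - (2)·-0.8924) / (9) = 0.4100
  x2 = (-2 - (-3)·0.7936 - (2)·-0.8924) / (7) = 0.3094
  x3 = (-4 - (-1)·0.7936 - (4)·0.4762) / (9) = -0.5679

(0.4100, 0.3094, -0.5679)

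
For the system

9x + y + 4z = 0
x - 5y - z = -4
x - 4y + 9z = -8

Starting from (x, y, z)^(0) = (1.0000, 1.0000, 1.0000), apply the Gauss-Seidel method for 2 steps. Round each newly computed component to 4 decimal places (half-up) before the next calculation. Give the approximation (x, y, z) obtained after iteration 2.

Iteration 1:
  x = (0 - (1)·1.0000 - (4)·1.0000) / (9) = -0.5556
  y = (-4 - (1)·-0.5556 - (-1)·1.0000) / (-5) = 0.4889
  z = (-8 - (1)·-0.5556 - (-4)·0.4889) / (9) = -0.6099
Iteration 2:
  x = (0 - (1)·0.4889 - (4)·-0.6099) / (9) = 0.2167
  y = (-4 - (1)·0.2167 - (-1)·-0.6099) / (-5) = 0.9653
  z = (-8 - (1)·0.2167 - (-4)·0.9653) / (9) = -0.4839

(0.2167, 0.9653, -0.4839)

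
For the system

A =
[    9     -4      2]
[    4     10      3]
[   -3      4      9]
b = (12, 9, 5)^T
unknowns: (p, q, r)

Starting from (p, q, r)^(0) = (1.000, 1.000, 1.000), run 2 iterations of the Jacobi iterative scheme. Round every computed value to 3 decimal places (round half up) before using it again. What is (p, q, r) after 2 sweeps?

(1.324, 0.144, 0.985)

Iteration 1:
  p = (12 - (-4)·1.000 - (2)·1.000) / (9) = 1.556
  q = (9 - (4)·1.000 - (3)·1.000) / (10) = 0.200
  r = (5 - (-3)·1.000 - (4)·1.000) / (9) = 0.444
Iteration 2:
  p = (12 - (-4)·0.200 - (2)·0.444) / (9) = 1.324
  q = (9 - (4)·1.556 - (3)·0.444) / (10) = 0.144
  r = (5 - (-3)·1.556 - (4)·0.200) / (9) = 0.985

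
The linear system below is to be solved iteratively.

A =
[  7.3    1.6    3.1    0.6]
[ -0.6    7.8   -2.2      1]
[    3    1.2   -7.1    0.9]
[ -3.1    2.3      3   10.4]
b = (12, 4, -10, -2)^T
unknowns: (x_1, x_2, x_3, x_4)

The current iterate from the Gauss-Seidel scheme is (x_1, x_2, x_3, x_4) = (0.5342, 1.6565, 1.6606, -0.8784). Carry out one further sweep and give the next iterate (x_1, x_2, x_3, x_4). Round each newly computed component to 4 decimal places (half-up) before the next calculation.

(0.6478, 1.1436, 1.7641, -0.7610)

One sweep:
  x_1 = (12 - (1.6)·1.6565 - (3.1)·1.6606 - (0.6)·-0.8784) / (7.3) = 0.6478
  x_2 = (4 - (-0.6)·0.6478 - (-2.2)·1.6606 - (1)·-0.8784) / (7.8) = 1.1436
  x_3 = (-10 - (3)·0.6478 - (1.2)·1.1436 - (0.9)·-0.8784) / (-7.1) = 1.7641
  x_4 = (-2 - (-3.1)·0.6478 - (2.3)·1.1436 - (3)·1.7641) / (10.4) = -0.7610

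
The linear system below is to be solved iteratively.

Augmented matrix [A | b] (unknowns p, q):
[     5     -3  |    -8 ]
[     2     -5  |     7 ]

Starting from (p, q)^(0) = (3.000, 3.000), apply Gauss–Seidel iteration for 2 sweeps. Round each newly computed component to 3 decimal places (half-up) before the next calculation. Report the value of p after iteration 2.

-2.392

Iteration 1:
  p = (-8 - (-3)·3.000) / (5) = 0.200
  q = (7 - (2)·0.200) / (-5) = -1.320
Iteration 2:
  p = (-8 - (-3)·-1.320) / (5) = -2.392
  q = (7 - (2)·-2.392) / (-5) = -2.357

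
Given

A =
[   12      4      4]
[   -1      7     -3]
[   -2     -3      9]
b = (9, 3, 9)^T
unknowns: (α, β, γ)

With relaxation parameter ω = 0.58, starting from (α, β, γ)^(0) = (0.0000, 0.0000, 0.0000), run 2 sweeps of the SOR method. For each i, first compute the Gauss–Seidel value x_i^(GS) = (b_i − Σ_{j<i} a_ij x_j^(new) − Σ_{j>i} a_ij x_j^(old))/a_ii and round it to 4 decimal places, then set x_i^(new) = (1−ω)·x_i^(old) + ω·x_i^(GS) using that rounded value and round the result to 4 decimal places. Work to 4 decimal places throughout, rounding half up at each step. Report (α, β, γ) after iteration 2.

(0.4291, 0.5755, 1.0368)

Iteration 1:
  α: GS value = (9 - (4)·0.0000 - (4)·0.0000) / (12) = 0.7500;  α ← (1−ω)·0.0000 + ω·0.7500 = 0.4350
  β: GS value = (3 - (-1)·0.4350 - (-3)·0.0000) / (7) = 0.4907;  β ← (1−ω)·0.0000 + ω·0.4907 = 0.2846
  γ: GS value = (9 - (-2)·0.4350 - (-3)·0.2846) / (9) = 1.1915;  γ ← (1−ω)·0.0000 + ω·1.1915 = 0.6911
Iteration 2:
  α: GS value = (9 - (4)·0.2846 - (4)·0.6911) / (12) = 0.4248;  α ← (1−ω)·0.4350 + ω·0.4248 = 0.4291
  β: GS value = (3 - (-1)·0.4291 - (-3)·0.6911) / (7) = 0.7861;  β ← (1−ω)·0.2846 + ω·0.7861 = 0.5755
  γ: GS value = (9 - (-2)·0.4291 - (-3)·0.5755) / (9) = 1.2872;  γ ← (1−ω)·0.6911 + ω·1.2872 = 1.0368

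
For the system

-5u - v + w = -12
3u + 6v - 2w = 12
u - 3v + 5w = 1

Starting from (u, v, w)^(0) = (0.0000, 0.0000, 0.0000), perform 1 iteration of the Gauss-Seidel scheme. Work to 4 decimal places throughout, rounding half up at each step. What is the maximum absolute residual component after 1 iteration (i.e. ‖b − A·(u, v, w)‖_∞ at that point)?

Iteration 1:
  u = (-12 - (-1)·0.0000 - (1)·0.0000) / (-5) = 2.4000
  v = (12 - (3)·2.4000 - (-2)·0.0000) / (6) = 0.8000
  w = (1 - (1)·2.4000 - (-3)·0.8000) / (5) = 0.2000
Residual b − A·x = (0.6000, 0.4000, 0.0000); ∞-norm = 0.6000

0.6000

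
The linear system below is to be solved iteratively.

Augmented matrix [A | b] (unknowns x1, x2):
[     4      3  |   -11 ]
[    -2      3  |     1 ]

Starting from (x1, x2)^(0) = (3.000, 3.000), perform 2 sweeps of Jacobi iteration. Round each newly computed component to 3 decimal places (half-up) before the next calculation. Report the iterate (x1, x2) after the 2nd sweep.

Iteration 1:
  x1 = (-11 - (3)·3.000) / (4) = -5.000
  x2 = (1 - (-2)·3.000) / (3) = 2.333
Iteration 2:
  x1 = (-11 - (3)·2.333) / (4) = -4.500
  x2 = (1 - (-2)·-5.000) / (3) = -3.000

(-4.500, -3.000)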